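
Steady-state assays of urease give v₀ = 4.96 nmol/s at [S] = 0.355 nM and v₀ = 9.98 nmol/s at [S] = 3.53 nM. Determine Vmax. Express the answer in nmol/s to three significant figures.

In reciprocal form, 1/v = (Km/Vmax)·(1/[S]) + 1/Vmax. The two points give (1/[S], 1/v) = (2.817, 0.2016) and (0.2833, 0.1002).
Slope = (0.2016 − 0.1002)/(2.817 − 0.2833) = 0.04003; intercept = 0.2016 − 0.04003×2.817 = 0.08886.
Vmax = 1/intercept = 11.3 nmol/s; Km = slope × Vmax = 0.04003 × 11.3 = 0.450 nM.

11.3 nmol/s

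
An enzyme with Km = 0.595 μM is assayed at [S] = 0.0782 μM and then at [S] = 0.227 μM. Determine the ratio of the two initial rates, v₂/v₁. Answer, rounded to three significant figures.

2.38

The fractional saturations are [S]/(Km+[S]) = 0.0782/0.6732 = 0.1162 and 0.227/0.8220 = 0.2762.
v₂/v₁ is just their ratio: 0.2762/0.1162 = 2.38.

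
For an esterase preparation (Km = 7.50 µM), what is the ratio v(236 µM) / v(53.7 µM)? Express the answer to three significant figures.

Since Vmax cancels, v₂/v₁ = [S]₂(Km+[S]₁) / [S]₁(Km+[S]₂).
= 236×(7.50+53.7) / (53.7×(7.50+236)) = 14440/13080 = 1.10.

1.10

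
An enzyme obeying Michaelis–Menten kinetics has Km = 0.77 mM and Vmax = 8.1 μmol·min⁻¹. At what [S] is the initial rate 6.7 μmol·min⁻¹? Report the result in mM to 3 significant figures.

Rearranging v = Vmax[S]/(Km+[S]) gives [S] = Km·v/(Vmax − v).
[S] = 0.77 × 6.7 / (8.1 − 6.7) = 5.159/1.400 = 3.69 mM.

3.69 mM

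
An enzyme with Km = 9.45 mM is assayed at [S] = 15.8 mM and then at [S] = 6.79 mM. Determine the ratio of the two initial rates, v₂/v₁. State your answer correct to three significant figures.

Since Vmax cancels, v₂/v₁ = [S]₂(Km+[S]₁) / [S]₁(Km+[S]₂).
= 6.79×(9.45+15.8) / (15.8×(9.45+6.79)) = 171.4/256.6 = 0.668.

0.668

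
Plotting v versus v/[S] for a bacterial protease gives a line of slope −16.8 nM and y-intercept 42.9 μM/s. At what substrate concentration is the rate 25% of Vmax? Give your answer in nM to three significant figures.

The Eadie–Hofstee slope gives Km = 16.8 nM (slope = −Km).
v/Vmax = [S]/(Km+[S]) = 0.25 ⇒ [S] = Km·0.25/(1−0.25) = 16.8 × 0.3333 = 5.60 nM.

5.60 nM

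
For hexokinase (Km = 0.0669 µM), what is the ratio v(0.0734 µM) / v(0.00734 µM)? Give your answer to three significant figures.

5.29

Since Vmax cancels, v₂/v₁ = [S]₂(Km+[S]₁) / [S]₁(Km+[S]₂).
= 0.0734×(0.0669+0.00734) / (0.00734×(0.0669+0.0734)) = 0.005449/0.001030 = 5.29.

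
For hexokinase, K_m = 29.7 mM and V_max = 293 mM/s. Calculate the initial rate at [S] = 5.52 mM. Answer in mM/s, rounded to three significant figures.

v = Vmax·[S]/(Km + [S]) = 293 × 5.52 / (29.7 + 5.52)
  = 1617 / 35.22 = 45.9 mM/s.

45.9 mM/s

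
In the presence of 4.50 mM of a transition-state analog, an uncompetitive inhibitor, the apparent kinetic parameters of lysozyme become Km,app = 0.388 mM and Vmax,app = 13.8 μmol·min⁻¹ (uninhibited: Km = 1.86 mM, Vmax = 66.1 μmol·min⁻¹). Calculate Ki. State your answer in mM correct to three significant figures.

Uncompetitive: Vmax,app = Vmax/α (and Km,app = Km/α) with α = 1 + [I]/Ki.
α = Vmax/Vmax,app = 66.1/13.8 = 4.790.
Since α = 1 + [I]/Ki, [I]/Ki = 4.790 − 1 = 3.790 and Ki = 4.50/3.790 = 1.19 mM.

1.19 mM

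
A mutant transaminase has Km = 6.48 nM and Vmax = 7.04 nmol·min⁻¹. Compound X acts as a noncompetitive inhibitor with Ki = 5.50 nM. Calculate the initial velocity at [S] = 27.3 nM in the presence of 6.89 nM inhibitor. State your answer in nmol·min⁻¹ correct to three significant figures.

α = 1 + [I]/Ki = 1 + 6.89/5.50 = 2.253.
For a noncompetitive inhibitor, Vmax is reduced to Vmax/α while Km is unchanged: Km,app = 6.48 nM, Vmax,app = 3.13 nmol·min⁻¹.
v = Vmax,app·[S]/(Km,app + [S]) = 3.13 × 27.3/(6.48 + 27.3) = 2.53 nmol·min⁻¹.

2.53 nmol·min⁻¹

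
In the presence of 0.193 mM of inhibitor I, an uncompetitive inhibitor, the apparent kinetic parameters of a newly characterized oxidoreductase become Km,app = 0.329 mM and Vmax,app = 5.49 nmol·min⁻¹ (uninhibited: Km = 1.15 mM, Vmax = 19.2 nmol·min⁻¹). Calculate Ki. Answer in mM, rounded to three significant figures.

0.0773 mM

Uncompetitive: Vmax,app = Vmax/α (and Km,app = Km/α) with α = 1 + [I]/Ki.
α = Vmax/Vmax,app = 19.2/5.49 = 3.497.
Since α = 1 + [I]/Ki, [I]/Ki = 3.497 − 1 = 2.497 and Ki = 0.193/2.497 = 0.0773 mM.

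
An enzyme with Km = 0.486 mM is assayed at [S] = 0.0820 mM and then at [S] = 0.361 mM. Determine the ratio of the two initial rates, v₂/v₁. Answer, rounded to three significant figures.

2.95

The fractional saturations are [S]/(Km+[S]) = 0.0820/0.5680 = 0.1444 and 0.361/0.8470 = 0.4262.
v₂/v₁ is just their ratio: 0.4262/0.1444 = 2.95.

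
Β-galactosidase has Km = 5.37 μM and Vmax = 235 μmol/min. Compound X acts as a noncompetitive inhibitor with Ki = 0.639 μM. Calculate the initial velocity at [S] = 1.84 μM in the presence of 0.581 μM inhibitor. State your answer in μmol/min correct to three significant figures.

α = 1 + [I]/Ki = 1 + 0.581/0.639 = 1.909.
For a noncompetitive inhibitor, Vmax is reduced to Vmax/α while Km is unchanged: Km,app = 5.37 μM, Vmax,app = 123 μmol/min.
v = Vmax,app·[S]/(Km,app + [S]) = 123 × 1.84/(5.37 + 1.84) = 31.4 μmol/min.

31.4 μmol/min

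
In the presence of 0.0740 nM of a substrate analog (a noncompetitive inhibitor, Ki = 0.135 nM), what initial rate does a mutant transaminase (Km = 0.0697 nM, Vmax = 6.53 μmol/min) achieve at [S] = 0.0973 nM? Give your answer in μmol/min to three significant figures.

With α = 1 + [I]/Ki = 1 + 0.0740/0.135 = 1.548, the noncompetitive rate law is v = (Vmax/α)·[S] / (Km + [S]).
v = (6.53/1.548)×0.0973 / (0.0697 + 0.0973) = 0.4104/0.1670 = 2.46 μmol/min.

2.46 μmol/min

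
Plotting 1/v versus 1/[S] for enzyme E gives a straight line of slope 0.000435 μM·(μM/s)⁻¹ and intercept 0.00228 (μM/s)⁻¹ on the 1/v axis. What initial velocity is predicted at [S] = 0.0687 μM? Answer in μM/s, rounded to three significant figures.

The y-intercept is 1/Vmax, so Vmax = 1/0.00228 = 439 μM/s.
The slope is Km/Vmax, so Km = 0.000435 × 439 = 0.191 μM.
Then v = 439 × 0.0687/(0.191 + 0.0687) = 116 μM/s.

116 μM/s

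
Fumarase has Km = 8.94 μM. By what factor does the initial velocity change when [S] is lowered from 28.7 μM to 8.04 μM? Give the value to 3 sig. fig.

0.621

The fractional saturations are [S]/(Km+[S]) = 28.7/37.64 = 0.7625 and 8.04/16.98 = 0.4735.
v₂/v₁ is just their ratio: 0.4735/0.7625 = 0.621.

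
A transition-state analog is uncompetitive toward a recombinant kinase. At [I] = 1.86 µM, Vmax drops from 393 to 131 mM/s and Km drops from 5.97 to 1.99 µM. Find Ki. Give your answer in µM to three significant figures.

Uncompetitive: Vmax,app = Vmax/α (and Km,app = Km/α) with α = 1 + [I]/Ki.
α = Vmax/Vmax,app = 393/131 = 3.000.
Ki = [I]/(α − 1) = 1.86/2.000 = 0.930 µM.

0.930 µM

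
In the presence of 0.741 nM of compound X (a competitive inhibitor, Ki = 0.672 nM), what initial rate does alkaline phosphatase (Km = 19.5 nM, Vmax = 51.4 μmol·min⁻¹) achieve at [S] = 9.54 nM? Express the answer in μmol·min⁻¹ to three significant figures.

α = 1 + [I]/Ki = 1 + 0.741/0.672 = 2.103.
For a competitive inhibitor, Vmax is unchanged and the apparent Km becomes α·Km: Km,app = 41.0 nM, Vmax,app = 51.4 μmol·min⁻¹.
v = Vmax,app·[S]/(Km,app + [S]) = 51.4 × 9.54/(41.0 + 9.54) = 9.70 μmol·min⁻¹.

9.70 μmol·min⁻¹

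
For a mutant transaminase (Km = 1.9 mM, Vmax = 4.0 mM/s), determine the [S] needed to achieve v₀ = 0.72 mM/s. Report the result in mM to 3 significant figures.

Rearranging v = Vmax[S]/(Km+[S]) gives [S] = Km·v/(Vmax − v).
[S] = 1.9 × 0.72 / (4.0 − 0.72) = 1.368/3.280 = 0.417 mM.

0.417 mM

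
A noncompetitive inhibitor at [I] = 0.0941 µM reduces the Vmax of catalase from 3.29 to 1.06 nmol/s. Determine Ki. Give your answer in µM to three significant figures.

0.0447 µM

Noncompetitive: Vmax,app = Vmax/α with α = 1 + [I]/Ki.
α = Vmax/Vmax,app = 3.29/1.06 = 3.104.
Since α = 1 + [I]/Ki, [I]/Ki = 3.104 − 1 = 2.104 and Ki = 0.0941/2.104 = 0.0447 µM.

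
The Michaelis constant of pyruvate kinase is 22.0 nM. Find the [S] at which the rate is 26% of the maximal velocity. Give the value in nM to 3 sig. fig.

7.73 nM

v/Vmax = [S]/(Km+[S]) = 0.26, so [S] = Km·0.26/(1 − 0.26) = 22.0 × 0.3514.
[S] = 7.73 nM.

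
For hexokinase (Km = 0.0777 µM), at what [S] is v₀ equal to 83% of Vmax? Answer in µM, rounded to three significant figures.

0.379 µM

v/Vmax = [S]/(Km+[S]) = 0.83, so [S] = Km·0.83/(1 − 0.83) = 0.0777 × 4.882.
[S] = 0.379 µM.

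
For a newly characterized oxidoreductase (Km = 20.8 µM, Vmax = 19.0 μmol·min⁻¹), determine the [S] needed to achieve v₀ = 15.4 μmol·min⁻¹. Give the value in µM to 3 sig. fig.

89.0 µM

The required fractional saturation is v/Vmax = 15.4/19.0 = 0.8105.
Then [S]/(Km+[S]) = 0.8105 ⇒ [S] = 20.8 × 0.8105/(1 − 0.8105) = 89.0 µM.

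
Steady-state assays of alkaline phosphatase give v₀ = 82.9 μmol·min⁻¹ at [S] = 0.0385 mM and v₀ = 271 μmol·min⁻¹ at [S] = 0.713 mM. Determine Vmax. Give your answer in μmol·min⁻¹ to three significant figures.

In reciprocal form, 1/v = (Km/Vmax)·(1/[S]) + 1/Vmax. The two points give (1/[S], 1/v) = (25.97, 0.01206) and (1.403, 0.003690).
Slope = (0.01206 − 0.003690)/(25.97 − 1.403) = 0.0003407; intercept = 0.01206 − 0.0003407×25.97 = 0.003212.
Vmax = 1/intercept = 311 μmol·min⁻¹; Km = slope × Vmax = 0.0003407 × 311 = 0.106 mM.

311 μmol·min⁻¹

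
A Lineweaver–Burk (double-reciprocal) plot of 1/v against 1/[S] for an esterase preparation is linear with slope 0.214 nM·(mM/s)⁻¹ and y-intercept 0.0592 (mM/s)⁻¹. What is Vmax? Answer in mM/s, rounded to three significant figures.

16.9 mM/s

The y-intercept of a Lineweaver–Burk plot equals 1/Vmax, so Vmax = 1/0.0592 = 16.9 mM/s.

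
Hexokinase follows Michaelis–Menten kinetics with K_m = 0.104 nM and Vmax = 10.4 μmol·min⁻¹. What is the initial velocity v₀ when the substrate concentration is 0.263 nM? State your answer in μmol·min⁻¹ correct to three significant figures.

v = Vmax·[S]/(Km + [S]) = 10.4 × 0.263 / (0.104 + 0.263)
  = 2.735 / 0.3670 = 7.45 μmol·min⁻¹.

7.45 μmol·min⁻¹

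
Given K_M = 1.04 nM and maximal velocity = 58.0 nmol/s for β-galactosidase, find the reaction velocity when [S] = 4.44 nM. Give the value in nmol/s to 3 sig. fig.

v = Vmax·[S]/(Km + [S]) = 58.0 × 4.44 / (1.04 + 4.44)
  = 257.5 / 5.480 = 47.0 nmol/s.

47.0 nmol/s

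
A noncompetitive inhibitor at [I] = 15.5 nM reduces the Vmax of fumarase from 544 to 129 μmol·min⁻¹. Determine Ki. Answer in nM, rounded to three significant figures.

Noncompetitive: Vmax,app = Vmax/α with α = 1 + [I]/Ki.
α = Vmax/Vmax,app = 544/129 = 4.217.
Since α = 1 + [I]/Ki, [I]/Ki = 4.217 − 1 = 3.217 and Ki = 15.5/3.217 = 4.82 nM.

4.82 nM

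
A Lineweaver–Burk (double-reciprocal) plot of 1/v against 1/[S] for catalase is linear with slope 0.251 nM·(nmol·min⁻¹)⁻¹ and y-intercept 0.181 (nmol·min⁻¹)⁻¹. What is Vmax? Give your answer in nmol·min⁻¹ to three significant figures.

The y-intercept of a Lineweaver–Burk plot equals 1/Vmax, so Vmax = 1/0.181 = 5.52 nmol·min⁻¹.

5.52 nmol·min⁻¹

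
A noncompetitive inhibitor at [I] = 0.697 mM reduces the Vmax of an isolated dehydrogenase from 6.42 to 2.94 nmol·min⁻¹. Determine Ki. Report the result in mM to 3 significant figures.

0.589 mM

Noncompetitive: Vmax,app = Vmax/α with α = 1 + [I]/Ki.
α = Vmax/Vmax,app = 6.42/2.94 = 2.184.
Since α = 1 + [I]/Ki, [I]/Ki = 2.184 − 1 = 1.184 and Ki = 0.697/1.184 = 0.589 mM.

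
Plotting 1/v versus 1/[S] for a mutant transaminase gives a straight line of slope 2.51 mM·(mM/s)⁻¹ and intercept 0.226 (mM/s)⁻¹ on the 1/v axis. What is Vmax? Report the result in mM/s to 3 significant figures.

4.42 mM/s

The y-intercept of a Lineweaver–Burk plot equals 1/Vmax, so Vmax = 1/0.226 = 4.42 mM/s.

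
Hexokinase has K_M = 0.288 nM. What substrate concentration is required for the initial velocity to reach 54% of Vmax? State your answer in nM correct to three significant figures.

v/Vmax = [S]/(Km+[S]) = 0.54, so [S] = Km·0.54/(1 − 0.54) = 0.288 × 1.174.
[S] = 0.338 nM.

0.338 nM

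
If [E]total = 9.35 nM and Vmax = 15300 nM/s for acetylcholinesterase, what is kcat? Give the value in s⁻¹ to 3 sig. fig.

kcat = Vmax/[E]total = 15300 nM/s / 9.35 nM = 1640 s⁻¹.

1640 s⁻¹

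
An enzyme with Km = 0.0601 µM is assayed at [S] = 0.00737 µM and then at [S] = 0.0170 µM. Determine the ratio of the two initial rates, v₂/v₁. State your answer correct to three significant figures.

2.02

Since Vmax cancels, v₂/v₁ = [S]₂(Km+[S]₁) / [S]₁(Km+[S]₂).
= 0.0170×(0.0601+0.00737) / (0.00737×(0.0601+0.0170)) = 0.001147/0.0005682 = 2.02.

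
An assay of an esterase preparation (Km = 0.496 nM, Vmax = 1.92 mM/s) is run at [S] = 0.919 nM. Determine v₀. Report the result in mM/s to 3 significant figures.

1.25 mM/s

v = Vmax·[S]/(Km + [S]) = 1.92 × 0.919 / (0.496 + 0.919)
  = 1.764 / 1.415 = 1.25 mM/s.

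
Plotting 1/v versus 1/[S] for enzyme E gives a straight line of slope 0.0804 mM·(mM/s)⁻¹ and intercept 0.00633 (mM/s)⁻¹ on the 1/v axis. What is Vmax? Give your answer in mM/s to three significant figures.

158 mM/s

The y-intercept of a Lineweaver–Burk plot equals 1/Vmax, so Vmax = 1/0.00633 = 158 mM/s.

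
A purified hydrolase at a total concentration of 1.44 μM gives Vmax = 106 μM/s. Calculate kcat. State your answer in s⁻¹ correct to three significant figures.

73.6 s⁻¹

kcat = Vmax/[E]total = 106 μM/s / 1.44 μM = 73.6 s⁻¹.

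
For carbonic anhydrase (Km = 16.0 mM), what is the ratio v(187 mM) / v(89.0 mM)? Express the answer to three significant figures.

1.09

The fractional saturations are [S]/(Km+[S]) = 89.0/105.0 = 0.8476 and 187/203.0 = 0.9212.
v₂/v₁ is just their ratio: 0.9212/0.8476 = 1.09.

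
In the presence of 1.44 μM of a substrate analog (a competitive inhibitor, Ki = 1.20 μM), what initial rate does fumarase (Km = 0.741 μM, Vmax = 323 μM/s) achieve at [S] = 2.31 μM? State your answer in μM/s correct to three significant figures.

189 μM/s

With α = 1 + [I]/Ki = 1 + 1.44/1.20 = 2.200, the competitive rate law is v = Vmax[S] / (αKm + [S]).
v = 323×2.31 / (2.200×0.741 + 2.31) = 746.1/3.940 = 189 μM/s.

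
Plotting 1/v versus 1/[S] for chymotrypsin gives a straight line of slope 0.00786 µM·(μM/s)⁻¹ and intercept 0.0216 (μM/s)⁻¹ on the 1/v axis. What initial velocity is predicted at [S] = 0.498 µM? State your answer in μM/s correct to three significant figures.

26.8 μM/s

The y-intercept is 1/Vmax, so Vmax = 1/0.0216 = 46.3 μM/s.
The slope is Km/Vmax, so Km = 0.00786 × 46.3 = 0.364 µM.
Then v = 46.3 × 0.498/(0.364 + 0.498) = 26.8 μM/s.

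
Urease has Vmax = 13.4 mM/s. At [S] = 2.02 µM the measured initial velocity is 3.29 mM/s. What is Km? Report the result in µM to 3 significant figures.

6.21 µM

v/Vmax = 3.29/13.4 = 0.2455 = [S]/(Km+[S]).
So Km + [S] = [S]/0.2455 = 8.227 µM, giving Km = 8.227 − 2.02 = 6.21 µM.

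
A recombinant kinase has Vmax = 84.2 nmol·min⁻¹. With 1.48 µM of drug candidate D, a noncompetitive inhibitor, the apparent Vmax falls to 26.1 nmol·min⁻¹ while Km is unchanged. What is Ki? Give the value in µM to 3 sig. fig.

Noncompetitive: Vmax,app = Vmax/α with α = 1 + [I]/Ki.
α = Vmax/Vmax,app = 84.2/26.1 = 3.226.
Since α = 1 + [I]/Ki, [I]/Ki = 3.226 − 1 = 2.226 and Ki = 1.48/2.226 = 0.665 µM.

0.665 µM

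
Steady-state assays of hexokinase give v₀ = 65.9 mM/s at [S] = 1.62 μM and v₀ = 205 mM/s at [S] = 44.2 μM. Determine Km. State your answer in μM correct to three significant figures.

3.86 μM

In reciprocal form, 1/v = (Km/Vmax)·(1/[S]) + 1/Vmax. The two points give (1/[S], 1/v) = (0.6173, 0.01517) and (0.02262, 0.004878).
Slope = (0.01517 − 0.004878)/(0.6173 − 0.02262) = 0.01731; intercept = 0.01517 − 0.01731×0.6173 = 0.004486.
Vmax = 1/intercept = 223 mM/s; Km = slope × Vmax = 0.01731 × 223 = 3.86 μM.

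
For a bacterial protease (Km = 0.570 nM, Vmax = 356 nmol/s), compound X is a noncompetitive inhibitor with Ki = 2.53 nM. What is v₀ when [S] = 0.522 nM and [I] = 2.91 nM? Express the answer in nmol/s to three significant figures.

79.1 nmol/s

With α = 1 + [I]/Ki = 1 + 2.91/2.53 = 2.150, the noncompetitive rate law is v = (Vmax/α)·[S] / (Km + [S]).
v = (356/2.150)×0.522 / (0.570 + 0.522) = 86.43/1.092 = 79.1 nmol/s.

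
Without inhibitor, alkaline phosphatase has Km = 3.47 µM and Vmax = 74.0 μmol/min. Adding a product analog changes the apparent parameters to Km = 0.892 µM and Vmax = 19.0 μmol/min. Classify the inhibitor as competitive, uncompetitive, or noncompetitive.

uncompetitive

Both Km and Vmax decrease by the same factor (~3.89-fold) — characteristic of uncompetitive inhibition.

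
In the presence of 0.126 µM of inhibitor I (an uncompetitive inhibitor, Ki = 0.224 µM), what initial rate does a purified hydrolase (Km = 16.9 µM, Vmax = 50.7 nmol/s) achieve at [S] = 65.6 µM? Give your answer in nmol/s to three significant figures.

27.9 nmol/s

α = 1 + [I]/Ki = 1 + 0.126/0.224 = 1.562.
For an uncompetitive inhibitor, both parameters are divided by α, giving Vmax/α and Km/α: Km,app = 10.8 µM, Vmax,app = 32.4 nmol/s.
v = Vmax,app·[S]/(Km,app + [S]) = 32.4 × 65.6/(10.8 + 65.6) = 27.9 nmol/s.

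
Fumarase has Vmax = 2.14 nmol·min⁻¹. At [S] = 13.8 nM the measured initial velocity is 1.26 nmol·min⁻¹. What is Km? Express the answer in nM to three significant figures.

v/Vmax = 1.26/2.14 = 0.5888 = [S]/(Km+[S]).
So Km + [S] = [S]/0.5888 = 23.44 nM, giving Km = 23.44 − 13.8 = 9.64 nM.

9.64 nM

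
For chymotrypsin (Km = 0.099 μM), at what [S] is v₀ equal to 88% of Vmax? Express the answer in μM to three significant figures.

v/Vmax = [S]/(Km+[S]) = 0.88, so [S] = Km·0.88/(1 − 0.88) = 0.099 × 7.333.
[S] = 0.726 μM.

0.726 μM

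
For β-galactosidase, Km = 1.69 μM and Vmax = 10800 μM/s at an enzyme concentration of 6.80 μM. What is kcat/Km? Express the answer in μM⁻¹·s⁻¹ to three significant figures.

kcat = Vmax/[E]total = 10800/6.80 = 1590 s⁻¹.
kcat/Km = 1590/1.69 = 940 μM⁻¹·s⁻¹.

940 μM⁻¹·s⁻¹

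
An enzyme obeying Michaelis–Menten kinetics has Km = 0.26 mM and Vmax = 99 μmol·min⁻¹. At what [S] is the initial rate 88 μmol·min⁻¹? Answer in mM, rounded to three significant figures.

2.08 mM

Rearranging v = Vmax[S]/(Km+[S]) gives [S] = Km·v/(Vmax − v).
[S] = 0.26 × 88 / (99 − 88) = 22.88/11.00 = 2.08 mM.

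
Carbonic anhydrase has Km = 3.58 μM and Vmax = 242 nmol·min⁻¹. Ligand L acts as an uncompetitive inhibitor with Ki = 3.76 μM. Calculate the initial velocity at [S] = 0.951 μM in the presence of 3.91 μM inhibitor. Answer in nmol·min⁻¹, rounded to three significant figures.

41.7 nmol·min⁻¹

With α = 1 + [I]/Ki = 1 + 3.91/3.76 = 2.040, the uncompetitive rate law is v = (Vmax/α)·[S] / (Km/α + [S]).
v = (242/2.040)×0.951 / (3.58/2.040 + 0.951) = 112.8/2.706 = 41.7 nmol·min⁻¹.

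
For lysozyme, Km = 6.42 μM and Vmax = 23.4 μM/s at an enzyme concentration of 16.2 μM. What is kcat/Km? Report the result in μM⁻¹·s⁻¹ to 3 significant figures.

kcat = Vmax/[E]total = 23.4/16.2 = 1.44 s⁻¹.
kcat/Km = 1.44/6.42 = 0.225 μM⁻¹·s⁻¹.

0.225 μM⁻¹·s⁻¹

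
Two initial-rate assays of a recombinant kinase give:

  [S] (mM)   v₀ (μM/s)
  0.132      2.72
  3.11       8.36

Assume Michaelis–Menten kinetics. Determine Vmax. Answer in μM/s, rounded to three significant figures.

9.21 μM/s

From v = Vmax[S]/(Km+[S]), each point gives Vmax = v(Km+[S])/[S].
Equating: 2.72(Km+0.132)/0.132 = 8.36(Km+3.11)/3.11.
20.61·Km + 2.72 = 2.688·Km + 8.36, so (20.61 − 2.688)·Km = 8.36 − 2.72.
Km = 5.640/17.92 = 0.315 mM; then Vmax = 2.72(0.315+0.132)/0.132 = 9.21 μM/s.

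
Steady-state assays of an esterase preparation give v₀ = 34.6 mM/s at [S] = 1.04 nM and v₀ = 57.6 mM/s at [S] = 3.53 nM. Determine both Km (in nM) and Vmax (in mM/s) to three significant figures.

From v = Vmax[S]/(Km+[S]), each point gives Vmax = v(Km+[S])/[S].
Equating: 34.6(Km+1.04)/1.04 = 57.6(Km+3.53)/3.53.
33.27·Km + 34.6 = 16.32·Km + 57.6, so (33.27 − 16.32)·Km = 57.6 − 34.6.
Km = 23.00/16.95 = 1.36 nM; then Vmax = 34.6(1.36+1.04)/1.04 = 79.7 mM/s.

Km = 1.36 nM; Vmax = 79.7 mM/s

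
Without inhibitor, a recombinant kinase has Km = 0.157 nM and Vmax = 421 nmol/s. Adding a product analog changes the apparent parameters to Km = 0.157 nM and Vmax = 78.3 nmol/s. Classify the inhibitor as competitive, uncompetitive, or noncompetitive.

Vmax decreases (421 → 78.3 nmol/s) while Km is unchanged — pure noncompetitive inhibition.

noncompetitive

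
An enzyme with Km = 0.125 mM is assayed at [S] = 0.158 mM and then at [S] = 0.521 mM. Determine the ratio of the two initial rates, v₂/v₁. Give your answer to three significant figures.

Since Vmax cancels, v₂/v₁ = [S]₂(Km+[S]₁) / [S]₁(Km+[S]₂).
= 0.521×(0.125+0.158) / (0.158×(0.125+0.521)) = 0.1474/0.1021 = 1.44.

1.44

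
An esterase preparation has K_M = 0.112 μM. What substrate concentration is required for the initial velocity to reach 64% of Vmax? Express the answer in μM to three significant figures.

0.199 μM

v/Vmax = [S]/(Km+[S]) = 0.64, so [S] = Km·0.64/(1 − 0.64) = 0.112 × 1.778.
[S] = 0.199 μM.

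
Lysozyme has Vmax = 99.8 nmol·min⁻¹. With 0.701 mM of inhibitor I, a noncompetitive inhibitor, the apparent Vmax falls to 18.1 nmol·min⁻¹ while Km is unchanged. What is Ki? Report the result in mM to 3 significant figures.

0.155 mM

Noncompetitive: Vmax,app = Vmax/α with α = 1 + [I]/Ki.
α = Vmax/Vmax,app = 99.8/18.1 = 5.514.
Since α = 1 + [I]/Ki, [I]/Ki = 5.514 − 1 = 4.514 and Ki = 0.701/4.514 = 0.155 mM.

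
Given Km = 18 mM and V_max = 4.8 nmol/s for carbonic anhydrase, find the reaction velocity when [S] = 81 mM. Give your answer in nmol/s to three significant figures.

3.93 nmol/s

v = Vmax·[S]/(Km + [S]) = 4.8 × 81 / (18 + 81)
  = 388.8 / 99.00 = 3.93 nmol/s.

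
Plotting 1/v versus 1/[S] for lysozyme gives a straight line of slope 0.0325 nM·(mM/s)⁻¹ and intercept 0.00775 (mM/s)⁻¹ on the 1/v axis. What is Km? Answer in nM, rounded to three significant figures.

4.19 nM

y-intercept = 1/Vmax ⇒ Vmax = 129 mM/s; slope = Km/Vmax ⇒ Km = slope × Vmax.
Km = 0.0325 × 129 = 4.19 nM.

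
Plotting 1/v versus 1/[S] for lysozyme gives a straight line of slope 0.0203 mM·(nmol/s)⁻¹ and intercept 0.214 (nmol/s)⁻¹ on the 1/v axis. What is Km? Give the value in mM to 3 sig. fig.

y-intercept = 1/Vmax ⇒ Vmax = 4.67 nmol/s; slope = Km/Vmax ⇒ Km = slope × Vmax.
Km = 0.0203 × 4.67 = 0.0949 mM.

0.0949 mM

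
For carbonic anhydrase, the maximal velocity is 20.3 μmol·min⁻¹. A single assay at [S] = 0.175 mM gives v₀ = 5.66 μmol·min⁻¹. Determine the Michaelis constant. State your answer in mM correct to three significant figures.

v/Vmax = 5.66/20.3 = 0.2788 = [S]/(Km+[S]).
So Km + [S] = [S]/0.2788 = 0.6277 mM, giving Km = 0.6277 − 0.175 = 0.453 mM.

0.453 mM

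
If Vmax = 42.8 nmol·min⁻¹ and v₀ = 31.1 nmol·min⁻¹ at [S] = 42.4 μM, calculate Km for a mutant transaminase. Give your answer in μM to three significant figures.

16.0 μM

v/Vmax = 31.1/42.8 = 0.7266 = [S]/(Km+[S]).
So Km + [S] = [S]/0.7266 = 58.35 μM, giving Km = 58.35 − 42.4 = 16.0 μM.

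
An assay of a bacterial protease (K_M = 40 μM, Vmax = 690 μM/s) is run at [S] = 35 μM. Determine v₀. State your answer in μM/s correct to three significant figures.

[S]/(Km+[S]) = 35/75.00 = 0.4667, the fractional saturation.
v = 0.4667 × Vmax = 0.4667 × 690 = 322 μM/s.

322 μM/s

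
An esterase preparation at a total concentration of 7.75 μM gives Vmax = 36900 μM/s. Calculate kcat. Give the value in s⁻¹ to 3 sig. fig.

4760 s⁻¹

kcat = Vmax/[E]total = 36900 μM/s / 7.75 μM = 4760 s⁻¹.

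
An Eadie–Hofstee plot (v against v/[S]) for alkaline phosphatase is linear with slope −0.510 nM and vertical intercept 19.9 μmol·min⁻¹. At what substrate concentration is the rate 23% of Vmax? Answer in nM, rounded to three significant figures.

The Eadie–Hofstee slope gives Km = 0.510 nM (slope = −Km).
v/Vmax = [S]/(Km+[S]) = 0.23 ⇒ [S] = Km·0.23/(1−0.23) = 0.510 × 0.2987 = 0.152 nM.

0.152 nM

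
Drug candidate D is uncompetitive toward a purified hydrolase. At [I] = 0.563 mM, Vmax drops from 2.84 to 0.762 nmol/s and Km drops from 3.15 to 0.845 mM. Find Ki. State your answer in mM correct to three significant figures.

Uncompetitive: Vmax,app = Vmax/α (and Km,app = Km/α) with α = 1 + [I]/Ki.
α = Vmax/Vmax,app = 2.84/0.762 = 3.727.
Ki = [I]/(α − 1) = 0.563/2.727 = 0.206 mM.

0.206 mM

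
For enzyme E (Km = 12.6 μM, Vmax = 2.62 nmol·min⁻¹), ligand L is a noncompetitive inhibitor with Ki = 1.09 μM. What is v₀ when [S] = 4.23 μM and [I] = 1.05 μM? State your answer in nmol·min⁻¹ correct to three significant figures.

With α = 1 + [I]/Ki = 1 + 1.05/1.09 = 1.963, the noncompetitive rate law is v = (Vmax/α)·[S] / (Km + [S]).
v = (2.62/1.963)×4.23 / (12.6 + 4.23) = 5.645/16.83 = 0.335 nmol·min⁻¹.

0.335 nmol·min⁻¹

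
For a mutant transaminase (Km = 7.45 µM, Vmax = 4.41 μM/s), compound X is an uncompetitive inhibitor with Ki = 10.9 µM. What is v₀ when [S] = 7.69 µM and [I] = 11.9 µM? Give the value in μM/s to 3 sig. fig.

With α = 1 + [I]/Ki = 1 + 11.9/10.9 = 2.092, the uncompetitive rate law is v = (Vmax/α)·[S] / (Km/α + [S]).
v = (4.41/2.092)×7.69 / (7.45/2.092 + 7.69) = 16.21/11.25 = 1.44 μM/s.

1.44 μM/s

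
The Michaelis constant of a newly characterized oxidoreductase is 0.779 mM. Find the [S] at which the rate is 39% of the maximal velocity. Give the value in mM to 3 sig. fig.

0.498 mM

v/Vmax = [S]/(Km+[S]) = 0.39, so [S] = Km·0.39/(1 − 0.39) = 0.779 × 0.6393.
[S] = 0.498 mM.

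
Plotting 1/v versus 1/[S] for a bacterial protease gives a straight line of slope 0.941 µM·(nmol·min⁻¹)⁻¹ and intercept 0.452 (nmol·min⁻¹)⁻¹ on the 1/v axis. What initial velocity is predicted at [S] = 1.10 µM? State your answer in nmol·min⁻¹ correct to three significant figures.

0.765 nmol·min⁻¹

The y-intercept is 1/Vmax, so Vmax = 1/0.452 = 2.21 nmol·min⁻¹.
The slope is Km/Vmax, so Km = 0.941 × 2.21 = 2.08 µM.
Then v = 2.21 × 1.10/(2.08 + 1.10) = 0.765 nmol·min⁻¹.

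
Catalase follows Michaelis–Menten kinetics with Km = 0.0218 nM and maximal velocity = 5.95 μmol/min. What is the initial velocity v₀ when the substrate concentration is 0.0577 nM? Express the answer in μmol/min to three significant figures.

4.32 μmol/min

[S]/(Km+[S]) = 0.0577/0.07950 = 0.7258, the fractional saturation.
v = 0.7258 × Vmax = 0.7258 × 5.95 = 4.32 μmol/min.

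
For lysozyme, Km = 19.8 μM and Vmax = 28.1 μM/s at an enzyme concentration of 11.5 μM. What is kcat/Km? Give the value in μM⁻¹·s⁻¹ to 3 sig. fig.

kcat = Vmax/[E]total = 28.1/11.5 = 2.44 s⁻¹.
kcat/Km = 2.44/19.8 = 0.123 μM⁻¹·s⁻¹.

0.123 μM⁻¹·s⁻¹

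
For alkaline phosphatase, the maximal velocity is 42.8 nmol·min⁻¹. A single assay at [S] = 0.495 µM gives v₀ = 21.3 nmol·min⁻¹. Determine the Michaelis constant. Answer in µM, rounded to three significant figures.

0.500 µM

v/Vmax = 21.3/42.8 = 0.4977 = [S]/(Km+[S]).
So Km + [S] = [S]/0.4977 = 0.9946 µM, giving Km = 0.9946 − 0.495 = 0.500 µM.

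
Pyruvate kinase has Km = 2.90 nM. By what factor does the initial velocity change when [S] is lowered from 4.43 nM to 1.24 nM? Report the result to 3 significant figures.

Since Vmax cancels, v₂/v₁ = [S]₂(Km+[S]₁) / [S]₁(Km+[S]₂).
= 1.24×(2.90+4.43) / (4.43×(2.90+1.24)) = 9.089/18.34 = 0.496.

0.496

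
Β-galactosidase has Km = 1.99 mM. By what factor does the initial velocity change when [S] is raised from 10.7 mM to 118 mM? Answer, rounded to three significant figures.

The fractional saturations are [S]/(Km+[S]) = 10.7/12.69 = 0.8432 and 118/120.0 = 0.9834.
v₂/v₁ is just their ratio: 0.9834/0.8432 = 1.17.

1.17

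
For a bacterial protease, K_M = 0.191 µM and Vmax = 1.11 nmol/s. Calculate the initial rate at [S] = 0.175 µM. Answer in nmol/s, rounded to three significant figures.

0.531 nmol/s

[S]/(Km+[S]) = 0.175/0.3660 = 0.4781, the fractional saturation.
v = 0.4781 × Vmax = 0.4781 × 1.11 = 0.531 nmol/s.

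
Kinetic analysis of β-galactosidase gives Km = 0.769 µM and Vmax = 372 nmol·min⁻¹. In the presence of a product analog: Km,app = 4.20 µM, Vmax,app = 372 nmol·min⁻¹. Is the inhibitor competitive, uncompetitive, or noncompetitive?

Km increases (0.769 → 4.20 µM) while Vmax is unchanged — the hallmark of competitive inhibition.

competitive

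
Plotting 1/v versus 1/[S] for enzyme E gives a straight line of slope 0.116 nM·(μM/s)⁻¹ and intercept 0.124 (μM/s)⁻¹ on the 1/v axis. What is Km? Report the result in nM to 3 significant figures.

y-intercept = 1/Vmax ⇒ Vmax = 8.06 μM/s; slope = Km/Vmax ⇒ Km = slope × Vmax.
Km = 0.116 × 8.06 = 0.935 nM.

0.935 nM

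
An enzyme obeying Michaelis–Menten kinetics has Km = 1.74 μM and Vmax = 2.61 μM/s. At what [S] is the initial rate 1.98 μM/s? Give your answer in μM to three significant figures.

The required fractional saturation is v/Vmax = 1.98/2.61 = 0.7586.
Then [S]/(Km+[S]) = 0.7586 ⇒ [S] = 1.74 × 0.7586/(1 − 0.7586) = 5.47 μM.

5.47 μM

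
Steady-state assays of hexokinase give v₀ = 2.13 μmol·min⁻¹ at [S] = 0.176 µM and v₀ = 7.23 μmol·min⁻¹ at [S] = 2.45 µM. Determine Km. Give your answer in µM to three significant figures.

0.557 µM

In reciprocal form, 1/v = (Km/Vmax)·(1/[S]) + 1/Vmax. The two points give (1/[S], 1/v) = (5.682, 0.4695) and (0.4082, 0.1383).
Slope = (0.4695 − 0.1383)/(5.682 − 0.4082) = 0.06280; intercept = 0.4695 − 0.06280×5.682 = 0.1127.
Vmax = 1/intercept = 8.87 μmol·min⁻¹; Km = slope × Vmax = 0.06280 × 8.87 = 0.557 µM.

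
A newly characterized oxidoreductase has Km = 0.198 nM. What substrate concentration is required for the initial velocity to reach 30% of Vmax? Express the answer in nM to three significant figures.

v/Vmax = [S]/(Km+[S]) = 0.3, so [S] = Km·0.3/(1 − 0.3) = 0.198 × 0.4286.
[S] = 0.0849 nM.

0.0849 nM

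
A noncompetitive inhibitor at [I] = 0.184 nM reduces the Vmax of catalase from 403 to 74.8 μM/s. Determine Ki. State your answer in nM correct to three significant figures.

0.0419 nM

Noncompetitive: Vmax,app = Vmax/α with α = 1 + [I]/Ki.
α = Vmax/Vmax,app = 403/74.8 = 5.388.
Ki = [I]/(α − 1) = 0.184/4.388 = 0.0419 nM.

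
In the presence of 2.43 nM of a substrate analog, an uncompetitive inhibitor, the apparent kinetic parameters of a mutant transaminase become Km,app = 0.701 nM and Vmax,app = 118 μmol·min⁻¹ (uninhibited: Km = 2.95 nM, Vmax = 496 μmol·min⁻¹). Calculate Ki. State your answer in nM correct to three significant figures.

0.759 nM

Uncompetitive: Vmax,app = Vmax/α (and Km,app = Km/α) with α = 1 + [I]/Ki.
α = Vmax/Vmax,app = 496/118 = 4.203.
Ki = [I]/(α − 1) = 2.43/3.203 = 0.759 nM.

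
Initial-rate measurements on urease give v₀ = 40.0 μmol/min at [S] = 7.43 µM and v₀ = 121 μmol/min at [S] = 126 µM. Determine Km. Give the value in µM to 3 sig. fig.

From v = Vmax[S]/(Km+[S]), each point gives Vmax = v(Km+[S])/[S].
Equating: 40.0(Km+7.43)/7.43 = 121(Km+126)/126.
5.384·Km + 40.0 = 0.9603·Km + 121, so (5.384 − 0.9603)·Km = 121 − 40.0.
Km = 81.00/4.423 = 18.3 µM; then Vmax = 40.0(18.3+7.43)/7.43 = 139 μmol/min.

18.3 µM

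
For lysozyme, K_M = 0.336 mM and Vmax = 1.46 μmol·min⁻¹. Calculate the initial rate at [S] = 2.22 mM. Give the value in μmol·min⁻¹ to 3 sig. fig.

1.27 μmol·min⁻¹

[S]/(Km+[S]) = 2.22/2.556 = 0.8685, the fractional saturation.
v = 0.8685 × Vmax = 0.8685 × 1.46 = 1.27 μmol·min⁻¹.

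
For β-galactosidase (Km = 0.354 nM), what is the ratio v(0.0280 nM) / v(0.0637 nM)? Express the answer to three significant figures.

0.481

Since Vmax cancels, v₂/v₁ = [S]₂(Km+[S]₁) / [S]₁(Km+[S]₂).
= 0.0280×(0.354+0.0637) / (0.0637×(0.354+0.0280)) = 0.01170/0.02433 = 0.481.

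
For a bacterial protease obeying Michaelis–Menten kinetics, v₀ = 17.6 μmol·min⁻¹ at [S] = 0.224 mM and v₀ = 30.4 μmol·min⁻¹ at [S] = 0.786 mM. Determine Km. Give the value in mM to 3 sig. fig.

0.321 mM

From v = Vmax[S]/(Km+[S]), each point gives Vmax = v(Km+[S])/[S].
Equating: 17.6(Km+0.224)/0.224 = 30.4(Km+0.786)/0.786.
78.57·Km + 17.6 = 38.68·Km + 30.4, so (78.57 − 38.68)·Km = 30.4 − 17.6.
Km = 12.80/39.89 = 0.321 mM; then Vmax = 17.6(0.321+0.224)/0.224 = 42.8 μmol·min⁻¹.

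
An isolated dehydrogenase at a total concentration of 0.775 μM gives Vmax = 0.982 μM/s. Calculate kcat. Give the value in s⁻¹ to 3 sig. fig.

kcat = Vmax/[E]total = 0.982 μM/s / 0.775 μM = 1.27 s⁻¹.

1.27 s⁻¹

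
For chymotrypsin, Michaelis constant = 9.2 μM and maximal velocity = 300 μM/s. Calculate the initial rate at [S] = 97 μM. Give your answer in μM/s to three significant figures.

[S]/(Km+[S]) = 97/106.2 = 0.9134, the fractional saturation.
v = 0.9134 × Vmax = 0.9134 × 300 = 274 μM/s.

274 μM/s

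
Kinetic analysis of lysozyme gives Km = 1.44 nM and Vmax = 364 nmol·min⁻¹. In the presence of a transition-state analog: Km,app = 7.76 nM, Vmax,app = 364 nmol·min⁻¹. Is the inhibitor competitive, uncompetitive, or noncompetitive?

Km increases (1.44 → 7.76 nM) while Vmax is unchanged — the hallmark of competitive inhibition.

competitive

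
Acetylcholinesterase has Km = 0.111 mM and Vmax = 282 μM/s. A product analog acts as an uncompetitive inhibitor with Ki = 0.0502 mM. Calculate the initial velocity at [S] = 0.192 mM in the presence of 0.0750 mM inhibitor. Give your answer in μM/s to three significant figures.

91.8 μM/s

With α = 1 + [I]/Ki = 1 + 0.0750/0.0502 = 2.494, the uncompetitive rate law is v = (Vmax/α)·[S] / (Km/α + [S]).
v = (282/2.494)×0.192 / (0.111/2.494 + 0.192) = 21.71/0.2365 = 91.8 μM/s.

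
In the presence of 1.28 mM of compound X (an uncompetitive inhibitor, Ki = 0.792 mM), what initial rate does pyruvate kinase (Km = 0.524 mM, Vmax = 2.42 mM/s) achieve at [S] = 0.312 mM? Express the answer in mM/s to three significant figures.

0.563 mM/s

α = 1 + [I]/Ki = 1 + 1.28/0.792 = 2.616.
For an uncompetitive inhibitor, both parameters are divided by α, giving Vmax/α and Km/α: Km,app = 0.200 mM, Vmax,app = 0.925 mM/s.
v = Vmax,app·[S]/(Km,app + [S]) = 0.925 × 0.312/(0.200 + 0.312) = 0.563 mM/s.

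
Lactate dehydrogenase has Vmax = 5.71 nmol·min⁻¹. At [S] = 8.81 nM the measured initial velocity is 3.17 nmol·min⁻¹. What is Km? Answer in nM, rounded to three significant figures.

7.06 nM

From v = Vmax[S]/(Km+[S]), Km = [S](Vmax − v)/v.
Km = 8.81 × (5.71 − 3.17) / 3.17 = 22.38/3.17 = 7.06 nM.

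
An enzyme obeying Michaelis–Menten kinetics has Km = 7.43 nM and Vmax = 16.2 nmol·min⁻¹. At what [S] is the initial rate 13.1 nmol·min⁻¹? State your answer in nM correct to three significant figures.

31.4 nM

The required fractional saturation is v/Vmax = 13.1/16.2 = 0.8086.
Then [S]/(Km+[S]) = 0.8086 ⇒ [S] = 7.43 × 0.8086/(1 − 0.8086) = 31.4 nM.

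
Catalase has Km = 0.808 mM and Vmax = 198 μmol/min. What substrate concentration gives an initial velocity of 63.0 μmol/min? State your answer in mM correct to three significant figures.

0.377 mM

The required fractional saturation is v/Vmax = 63.0/198 = 0.3182.
Then [S]/(Km+[S]) = 0.3182 ⇒ [S] = 0.808 × 0.3182/(1 − 0.3182) = 0.377 mM.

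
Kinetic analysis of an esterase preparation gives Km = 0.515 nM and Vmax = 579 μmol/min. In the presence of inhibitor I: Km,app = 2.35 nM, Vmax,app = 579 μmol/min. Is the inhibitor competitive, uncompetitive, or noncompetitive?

Km increases (0.515 → 2.35 nM) while Vmax is unchanged — the hallmark of competitive inhibition.

competitive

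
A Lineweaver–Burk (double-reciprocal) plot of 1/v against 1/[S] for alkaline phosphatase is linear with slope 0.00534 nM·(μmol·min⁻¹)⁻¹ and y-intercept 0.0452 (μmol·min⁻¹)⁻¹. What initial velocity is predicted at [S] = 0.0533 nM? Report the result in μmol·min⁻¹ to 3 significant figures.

6.88 μmol·min⁻¹

The y-intercept is 1/Vmax, so Vmax = 1/0.0452 = 22.1 μmol·min⁻¹.
The slope is Km/Vmax, so Km = 0.00534 × 22.1 = 0.118 nM.
Then v = 22.1 × 0.0533/(0.118 + 0.0533) = 6.88 μmol·min⁻¹.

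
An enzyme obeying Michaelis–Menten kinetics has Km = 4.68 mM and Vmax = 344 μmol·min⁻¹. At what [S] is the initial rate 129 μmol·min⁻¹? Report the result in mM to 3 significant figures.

Rearranging v = Vmax[S]/(Km+[S]) gives [S] = Km·v/(Vmax − v).
[S] = 4.68 × 129 / (344 − 129) = 603.7/215.0 = 2.81 mM.

2.81 mM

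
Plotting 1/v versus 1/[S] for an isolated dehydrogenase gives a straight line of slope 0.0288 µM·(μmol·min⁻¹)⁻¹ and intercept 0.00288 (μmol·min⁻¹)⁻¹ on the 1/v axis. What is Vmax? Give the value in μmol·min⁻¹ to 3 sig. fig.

347 μmol·min⁻¹

The y-intercept of a Lineweaver–Burk plot equals 1/Vmax, so Vmax = 1/0.00288 = 347 μmol·min⁻¹.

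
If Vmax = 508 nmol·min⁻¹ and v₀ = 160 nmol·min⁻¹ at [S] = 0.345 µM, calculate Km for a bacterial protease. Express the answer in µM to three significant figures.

0.750 µM

v/Vmax = 160/508 = 0.3150 = [S]/(Km+[S]).
So Km + [S] = [S]/0.3150 = 1.095 µM, giving Km = 1.095 − 0.345 = 0.750 µM.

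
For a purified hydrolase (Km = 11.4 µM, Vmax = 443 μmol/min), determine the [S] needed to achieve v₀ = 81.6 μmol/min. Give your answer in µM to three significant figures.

2.57 µM

Rearranging v = Vmax[S]/(Km+[S]) gives [S] = Km·v/(Vmax − v).
[S] = 11.4 × 81.6 / (443 − 81.6) = 930.2/361.4 = 2.57 µM.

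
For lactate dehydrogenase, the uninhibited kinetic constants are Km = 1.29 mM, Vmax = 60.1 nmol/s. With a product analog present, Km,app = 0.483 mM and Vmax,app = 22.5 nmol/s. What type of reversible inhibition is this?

Both Km and Vmax decrease by the same factor (~2.67-fold) — characteristic of uncompetitive inhibition.

uncompetitive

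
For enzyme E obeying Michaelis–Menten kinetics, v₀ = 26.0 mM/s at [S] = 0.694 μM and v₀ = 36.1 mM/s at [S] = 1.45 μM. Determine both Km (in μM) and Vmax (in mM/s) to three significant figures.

In reciprocal form, 1/v = (Km/Vmax)·(1/[S]) + 1/Vmax. The two points give (1/[S], 1/v) = (1.441, 0.03846) and (0.6897, 0.02770).
Slope = (0.03846 − 0.02770)/(1.441 − 0.6897) = 0.01432; intercept = 0.03846 − 0.01432×1.441 = 0.01782.
Vmax = 1/intercept = 56.1 mM/s; Km = slope × Vmax = 0.01432 × 56.1 = 0.804 μM.

Km = 0.804 μM; Vmax = 56.1 mM/s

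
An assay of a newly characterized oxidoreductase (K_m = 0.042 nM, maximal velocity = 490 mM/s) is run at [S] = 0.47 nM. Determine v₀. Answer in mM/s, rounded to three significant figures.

450 mM/s

v = Vmax·[S]/(Km + [S]) = 490 × 0.47 / (0.042 + 0.47)
  = 230.3 / 0.5120 = 450 mM/s.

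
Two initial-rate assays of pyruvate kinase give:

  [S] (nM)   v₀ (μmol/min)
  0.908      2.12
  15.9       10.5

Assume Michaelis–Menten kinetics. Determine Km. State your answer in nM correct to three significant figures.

5.00 nM

From v = Vmax[S]/(Km+[S]), each point gives Vmax = v(Km+[S])/[S].
Equating: 2.12(Km+0.908)/0.908 = 10.5(Km+15.9)/15.9.
2.335·Km + 2.12 = 0.6604·Km + 10.5, so (2.335 − 0.6604)·Km = 10.5 − 2.12.
Km = 8.380/1.674 = 5.00 nM; then Vmax = 2.12(5.00+0.908)/0.908 = 13.8 μmol/min.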